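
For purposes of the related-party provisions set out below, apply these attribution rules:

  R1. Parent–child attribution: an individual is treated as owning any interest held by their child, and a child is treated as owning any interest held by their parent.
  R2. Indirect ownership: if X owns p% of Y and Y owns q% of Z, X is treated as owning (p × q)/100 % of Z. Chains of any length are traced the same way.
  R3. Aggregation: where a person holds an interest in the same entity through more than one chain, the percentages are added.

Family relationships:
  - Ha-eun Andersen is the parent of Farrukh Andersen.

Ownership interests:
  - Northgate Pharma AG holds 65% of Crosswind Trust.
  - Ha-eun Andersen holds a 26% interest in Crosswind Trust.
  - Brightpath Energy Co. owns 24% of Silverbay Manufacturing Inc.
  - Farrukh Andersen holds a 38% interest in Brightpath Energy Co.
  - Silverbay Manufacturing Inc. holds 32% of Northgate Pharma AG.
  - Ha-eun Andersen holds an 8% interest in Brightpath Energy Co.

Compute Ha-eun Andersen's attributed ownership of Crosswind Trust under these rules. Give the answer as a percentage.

By parent–child attribution (R1), Ha-eun Andersen is treated as also owning Farrukh Andersen's interest in Brightpath Energy Co, giving 8% + 38% = 46%.
Chain via Brightpath Energy Co. → Silverbay Manufacturing Inc. → Northgate Pharma AG (R2): 46% × 24% × 32% × 65% = 2.29632% of Crosswind Trust.
Direct interest in Crosswind Trust: 26%.
Aggregating (R3): 2.29632% + 26% = 28.29632%.

28.29632%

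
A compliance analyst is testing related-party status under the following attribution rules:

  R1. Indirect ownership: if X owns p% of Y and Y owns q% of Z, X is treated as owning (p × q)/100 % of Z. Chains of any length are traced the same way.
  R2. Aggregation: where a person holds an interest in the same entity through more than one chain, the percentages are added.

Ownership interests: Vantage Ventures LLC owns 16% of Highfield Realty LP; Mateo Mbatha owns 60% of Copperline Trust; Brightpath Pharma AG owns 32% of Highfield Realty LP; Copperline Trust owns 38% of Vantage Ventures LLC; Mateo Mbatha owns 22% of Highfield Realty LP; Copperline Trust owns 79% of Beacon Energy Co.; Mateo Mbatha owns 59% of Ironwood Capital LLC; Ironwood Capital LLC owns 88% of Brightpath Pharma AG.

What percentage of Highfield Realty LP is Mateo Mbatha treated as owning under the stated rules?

Chain via Ironwood Capital LLC → Brightpath Pharma AG (R1): 59% × 88% × 32% = 16.6144% of Highfield Realty LP.
Chain via Copperline Trust → Vantage Ventures LLC (R1): 60% × 38% × 16% = 3.648% of Highfield Realty LP.
Direct interest in Highfield Realty LP: 22%.
Aggregating (R2): 16.6144% + 3.648% + 22% = 42.2624%.

42.2624%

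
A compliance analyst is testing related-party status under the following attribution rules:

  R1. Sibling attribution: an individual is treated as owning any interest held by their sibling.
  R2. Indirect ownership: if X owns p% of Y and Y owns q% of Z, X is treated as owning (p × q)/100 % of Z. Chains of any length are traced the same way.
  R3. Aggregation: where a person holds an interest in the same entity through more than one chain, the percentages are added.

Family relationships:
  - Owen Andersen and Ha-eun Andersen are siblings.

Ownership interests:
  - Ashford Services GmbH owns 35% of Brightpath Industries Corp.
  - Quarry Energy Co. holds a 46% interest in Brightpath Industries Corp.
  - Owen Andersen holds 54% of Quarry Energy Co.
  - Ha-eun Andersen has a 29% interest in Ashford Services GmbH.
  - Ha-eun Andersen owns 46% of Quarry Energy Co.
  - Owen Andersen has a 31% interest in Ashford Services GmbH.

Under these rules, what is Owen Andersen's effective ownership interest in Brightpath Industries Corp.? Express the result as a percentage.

67%

By sibling attribution (R1), Owen Andersen is treated as also owning Ha-eun Andersen's interest in Ashford Services GmbH, giving 31% + 29% = 60%.
By sibling attribution (R1), Owen Andersen is treated as also owning Ha-eun Andersen's interest in Quarry Energy Co, giving 54% + 46% = 100%.
Chain via Ashford Services GmbH (R2): 60% × 35% = 21% of Brightpath Industries Corp.
Chain via Quarry Energy Co. (R2): 100% × 46% = 46% of Brightpath Industries Corp.
Aggregating (R3): 21% + 46% = 67%.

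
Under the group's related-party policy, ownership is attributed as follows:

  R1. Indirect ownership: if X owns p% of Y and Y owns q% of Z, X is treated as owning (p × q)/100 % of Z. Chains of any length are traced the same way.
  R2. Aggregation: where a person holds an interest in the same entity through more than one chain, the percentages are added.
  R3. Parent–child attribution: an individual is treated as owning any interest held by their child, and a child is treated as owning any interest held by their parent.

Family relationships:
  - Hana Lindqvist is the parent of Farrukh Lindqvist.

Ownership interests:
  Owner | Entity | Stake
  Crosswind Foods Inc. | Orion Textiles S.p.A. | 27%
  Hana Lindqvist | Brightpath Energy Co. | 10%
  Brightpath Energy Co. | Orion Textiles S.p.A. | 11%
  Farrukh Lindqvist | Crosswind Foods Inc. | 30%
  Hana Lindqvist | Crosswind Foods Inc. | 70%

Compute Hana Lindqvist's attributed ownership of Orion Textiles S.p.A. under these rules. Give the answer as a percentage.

28.1%

By parent–child attribution (R3), Hana Lindqvist is treated as also owning Farrukh Lindqvist's interest in Crosswind Foods Inc, giving 70% + 30% = 100%.
Chain via Brightpath Energy Co. (R1): 10% × 11% = 1.1% of Orion Textiles S.p.A.
Chain via Crosswind Foods Inc. (R1): 100% × 27% = 27% of Orion Textiles S.p.A.
Aggregating (R2): 1.1% + 27% = 28.1%.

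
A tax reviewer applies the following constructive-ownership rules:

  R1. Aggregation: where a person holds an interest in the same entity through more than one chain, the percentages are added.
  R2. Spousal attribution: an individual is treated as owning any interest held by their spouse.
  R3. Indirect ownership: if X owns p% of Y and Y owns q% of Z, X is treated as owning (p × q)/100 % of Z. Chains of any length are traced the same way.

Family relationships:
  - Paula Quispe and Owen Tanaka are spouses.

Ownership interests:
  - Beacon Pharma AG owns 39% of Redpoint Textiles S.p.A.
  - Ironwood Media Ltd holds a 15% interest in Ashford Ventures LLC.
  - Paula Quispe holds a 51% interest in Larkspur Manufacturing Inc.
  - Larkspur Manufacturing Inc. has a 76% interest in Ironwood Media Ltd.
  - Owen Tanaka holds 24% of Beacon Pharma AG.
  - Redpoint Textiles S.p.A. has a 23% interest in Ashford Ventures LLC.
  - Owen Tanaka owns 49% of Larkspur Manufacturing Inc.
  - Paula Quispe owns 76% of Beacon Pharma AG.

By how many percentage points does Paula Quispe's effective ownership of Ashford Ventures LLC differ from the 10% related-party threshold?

By spousal attribution (R2), Paula Quispe is treated as also owning Owen Tanaka's interest in Beacon Pharma AG, giving 76% + 24% = 100%.
By spousal attribution (R2), Paula Quispe is treated as also owning Owen Tanaka's interest in Larkspur Manufacturing Inc, giving 51% + 49% = 100%.
Chain via Beacon Pharma AG → Redpoint Textiles S.p.A. (R3): 100% × 39% × 23% = 8.97% of Ashford Ventures LLC.
Chain via Larkspur Manufacturing Inc. → Ironwood Media Ltd (R3): 100% × 76% × 15% = 11.4% of Ashford Ventures LLC.
Aggregating (R1): 8.97% + 11.4% = 20.37%.
20.37% exceeds the 10% threshold by 10.37 percentage points.

10.37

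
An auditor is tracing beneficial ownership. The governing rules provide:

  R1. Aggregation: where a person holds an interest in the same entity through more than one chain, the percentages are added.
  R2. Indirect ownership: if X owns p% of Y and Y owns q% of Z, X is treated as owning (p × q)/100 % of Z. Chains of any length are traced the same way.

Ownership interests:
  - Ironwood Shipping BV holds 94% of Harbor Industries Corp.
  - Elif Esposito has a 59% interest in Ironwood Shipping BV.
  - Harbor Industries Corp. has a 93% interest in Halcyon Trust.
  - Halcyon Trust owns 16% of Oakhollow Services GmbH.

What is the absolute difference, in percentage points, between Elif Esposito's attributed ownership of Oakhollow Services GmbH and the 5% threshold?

3.252448

Chain via Ironwood Shipping BV → Harbor Industries Corp. → Halcyon Trust (R2): 59% × 94% × 93% × 16% = 8.252448% of Oakhollow Services GmbH.
8.252448% exceeds the 5% threshold by 3.252448 percentage points.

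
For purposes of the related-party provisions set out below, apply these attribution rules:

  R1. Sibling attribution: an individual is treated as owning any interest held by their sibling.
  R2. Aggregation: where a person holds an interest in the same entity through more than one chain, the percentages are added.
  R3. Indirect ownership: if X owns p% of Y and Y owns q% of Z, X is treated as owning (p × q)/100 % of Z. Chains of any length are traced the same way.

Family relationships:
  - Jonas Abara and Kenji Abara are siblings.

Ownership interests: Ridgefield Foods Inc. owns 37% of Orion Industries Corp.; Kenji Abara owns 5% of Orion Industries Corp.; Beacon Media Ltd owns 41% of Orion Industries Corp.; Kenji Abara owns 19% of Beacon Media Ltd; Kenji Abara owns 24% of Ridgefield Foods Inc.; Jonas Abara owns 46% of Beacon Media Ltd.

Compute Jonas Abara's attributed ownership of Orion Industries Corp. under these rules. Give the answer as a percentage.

By sibling attribution (R1), Jonas Abara is treated as also owning Kenji Abara's interest in Beacon Media Ltd, giving 46% + 19% = 65%.
By sibling attribution (R1), Jonas Abara is treated as owning Kenji Abara's 24% interest in Ridgefield Foods Inc.
By sibling attribution (R1), Jonas Abara is treated as owning Kenji Abara's 5% interest in Orion Industries Corp.
Chain via Beacon Media Ltd (R3): 65% × 41% = 26.65% of Orion Industries Corp.
Chain via Ridgefield Foods Inc. (R3): 24% × 37% = 8.88% of Orion Industries Corp.
Direct interest in Orion Industries Corp: 5%.
Aggregating (R2): 26.65% + 8.88% + 5% = 40.53%.

40.53%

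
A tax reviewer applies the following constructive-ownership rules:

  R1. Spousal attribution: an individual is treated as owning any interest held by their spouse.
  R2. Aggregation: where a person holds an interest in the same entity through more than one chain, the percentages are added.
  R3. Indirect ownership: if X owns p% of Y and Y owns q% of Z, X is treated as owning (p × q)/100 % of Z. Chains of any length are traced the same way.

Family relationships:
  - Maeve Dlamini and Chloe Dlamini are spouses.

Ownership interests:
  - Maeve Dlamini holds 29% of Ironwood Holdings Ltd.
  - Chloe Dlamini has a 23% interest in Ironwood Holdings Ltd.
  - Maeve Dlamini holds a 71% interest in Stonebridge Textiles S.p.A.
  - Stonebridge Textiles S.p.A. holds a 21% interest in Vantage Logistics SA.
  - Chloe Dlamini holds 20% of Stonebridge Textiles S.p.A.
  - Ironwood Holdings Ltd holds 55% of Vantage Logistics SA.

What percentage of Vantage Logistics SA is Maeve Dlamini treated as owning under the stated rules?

47.71%

By spousal attribution (R1), Maeve Dlamini is treated as also owning Chloe Dlamini's interest in Ironwood Holdings Ltd, giving 29% + 23% = 52%.
By spousal attribution (R1), Maeve Dlamini is treated as also owning Chloe Dlamini's interest in Stonebridge Textiles S.p.A, giving 71% + 20% = 91%.
Chain via Ironwood Holdings Ltd (R3): 52% × 55% = 28.6% of Vantage Logistics SA.
Chain via Stonebridge Textiles S.p.A. (R3): 91% × 21% = 19.11% of Vantage Logistics SA.
Aggregating (R2): 28.6% + 19.11% = 47.71%.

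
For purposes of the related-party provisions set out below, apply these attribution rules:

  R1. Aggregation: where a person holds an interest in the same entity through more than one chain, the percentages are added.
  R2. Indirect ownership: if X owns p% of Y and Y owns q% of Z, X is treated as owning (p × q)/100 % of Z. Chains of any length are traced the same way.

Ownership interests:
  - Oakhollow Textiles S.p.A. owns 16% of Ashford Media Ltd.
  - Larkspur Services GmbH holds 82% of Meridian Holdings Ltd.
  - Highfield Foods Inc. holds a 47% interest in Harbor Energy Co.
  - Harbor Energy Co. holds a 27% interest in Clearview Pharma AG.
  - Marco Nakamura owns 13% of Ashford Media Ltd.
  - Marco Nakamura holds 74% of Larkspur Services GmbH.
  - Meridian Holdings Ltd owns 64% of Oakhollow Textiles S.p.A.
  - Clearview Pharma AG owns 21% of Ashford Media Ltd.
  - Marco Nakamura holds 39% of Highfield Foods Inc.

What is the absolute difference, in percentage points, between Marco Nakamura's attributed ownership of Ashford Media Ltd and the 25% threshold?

Chain via Larkspur Services GmbH → Meridian Holdings Ltd → Oakhollow Textiles S.p.A. (R2): 74% × 82% × 64% × 16% = 6.213632% of Ashford Media Ltd.
Chain via Highfield Foods Inc. → Harbor Energy Co. → Clearview Pharma AG (R2): 39% × 47% × 27% × 21% = 1.039311% of Ashford Media Ltd.
Direct interest in Ashford Media Ltd: 13%.
Aggregating (R1): 6.213632% + 1.039311% + 13% = 20.252943%.
20.252943% falls short of the 25% threshold by 4.747057 percentage points.

4.747057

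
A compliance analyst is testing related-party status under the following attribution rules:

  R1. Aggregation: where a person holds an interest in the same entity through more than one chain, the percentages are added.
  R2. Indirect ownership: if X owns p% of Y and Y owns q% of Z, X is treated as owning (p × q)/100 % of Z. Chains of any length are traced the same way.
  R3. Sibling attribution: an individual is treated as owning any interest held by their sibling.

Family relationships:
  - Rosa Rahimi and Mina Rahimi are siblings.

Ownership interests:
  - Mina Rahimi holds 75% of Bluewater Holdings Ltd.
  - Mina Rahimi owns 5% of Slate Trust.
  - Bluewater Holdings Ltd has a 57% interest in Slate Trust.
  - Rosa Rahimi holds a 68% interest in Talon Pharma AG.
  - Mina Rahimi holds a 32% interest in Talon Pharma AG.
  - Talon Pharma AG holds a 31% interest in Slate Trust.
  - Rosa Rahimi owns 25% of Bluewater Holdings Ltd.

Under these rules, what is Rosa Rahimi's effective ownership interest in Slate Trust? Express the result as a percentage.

93%

By sibling attribution (R3), Rosa Rahimi is treated as also owning Mina Rahimi's interest in Bluewater Holdings Ltd, giving 25% + 75% = 100%.
By sibling attribution (R3), Rosa Rahimi is treated as also owning Mina Rahimi's interest in Talon Pharma AG, giving 68% + 32% = 100%.
By sibling attribution (R3), Rosa Rahimi is treated as owning Mina Rahimi's 5% interest in Slate Trust.
Chain via Bluewater Holdings Ltd (R2): 100% × 57% = 57% of Slate Trust.
Chain via Talon Pharma AG (R2): 100% × 31% = 31% of Slate Trust.
Direct interest in Slate Trust: 5%.
Aggregating (R1): 57% + 31% + 5% = 93%.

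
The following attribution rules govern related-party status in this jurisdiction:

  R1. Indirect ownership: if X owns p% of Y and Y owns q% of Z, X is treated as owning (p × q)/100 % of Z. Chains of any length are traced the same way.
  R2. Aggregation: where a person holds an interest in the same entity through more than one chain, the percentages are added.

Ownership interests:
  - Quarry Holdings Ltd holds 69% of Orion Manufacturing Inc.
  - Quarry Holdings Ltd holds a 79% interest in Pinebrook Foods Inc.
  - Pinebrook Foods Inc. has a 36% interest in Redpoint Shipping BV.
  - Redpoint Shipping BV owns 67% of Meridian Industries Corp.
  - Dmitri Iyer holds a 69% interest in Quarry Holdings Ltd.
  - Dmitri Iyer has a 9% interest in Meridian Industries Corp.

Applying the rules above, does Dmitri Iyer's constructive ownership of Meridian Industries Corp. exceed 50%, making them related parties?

No

Chain via Quarry Holdings Ltd → Pinebrook Foods Inc. → Redpoint Shipping BV (R1): 69% × 79% × 36% × 67% = 13.147812% of Meridian Industries Corp.
Direct interest in Meridian Industries Corp: 9%.
Aggregating (R2): 13.147812% + 9% = 22.147812%.
22.147812% does not exceed the 50% threshold, so Dmitri is not a related party to Meridian Industries Corp.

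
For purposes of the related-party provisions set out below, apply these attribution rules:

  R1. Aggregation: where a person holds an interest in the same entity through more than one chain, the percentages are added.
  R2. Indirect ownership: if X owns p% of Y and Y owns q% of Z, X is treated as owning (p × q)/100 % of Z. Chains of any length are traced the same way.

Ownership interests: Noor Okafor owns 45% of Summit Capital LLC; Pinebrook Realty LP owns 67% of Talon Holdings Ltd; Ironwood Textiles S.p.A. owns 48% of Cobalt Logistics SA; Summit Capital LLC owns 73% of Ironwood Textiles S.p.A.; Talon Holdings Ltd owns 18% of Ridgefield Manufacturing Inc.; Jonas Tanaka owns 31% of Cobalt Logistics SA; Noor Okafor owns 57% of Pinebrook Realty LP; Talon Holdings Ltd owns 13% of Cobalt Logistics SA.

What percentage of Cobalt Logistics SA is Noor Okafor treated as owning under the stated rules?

Chain via Summit Capital LLC → Ironwood Textiles S.p.A. (R2): 45% × 73% × 48% = 15.768% of Cobalt Logistics SA.
Chain via Pinebrook Realty LP → Talon Holdings Ltd (R2): 57% × 67% × 13% = 4.9647% of Cobalt Logistics SA.
Aggregating (R1): 15.768% + 4.9647% = 20.7327%.

20.7327%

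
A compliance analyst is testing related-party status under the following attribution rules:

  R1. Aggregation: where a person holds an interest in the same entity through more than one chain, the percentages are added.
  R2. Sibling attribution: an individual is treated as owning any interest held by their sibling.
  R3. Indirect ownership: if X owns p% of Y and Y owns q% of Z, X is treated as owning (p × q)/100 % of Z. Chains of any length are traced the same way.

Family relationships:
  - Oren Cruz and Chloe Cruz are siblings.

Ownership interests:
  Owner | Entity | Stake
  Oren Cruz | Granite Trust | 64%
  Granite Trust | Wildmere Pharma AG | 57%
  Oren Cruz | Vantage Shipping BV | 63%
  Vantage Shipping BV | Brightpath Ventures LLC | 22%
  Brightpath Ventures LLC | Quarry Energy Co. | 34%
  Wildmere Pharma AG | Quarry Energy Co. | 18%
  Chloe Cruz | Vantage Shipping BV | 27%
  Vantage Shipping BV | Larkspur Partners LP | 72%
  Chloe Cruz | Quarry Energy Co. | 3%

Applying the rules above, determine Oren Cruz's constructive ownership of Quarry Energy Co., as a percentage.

16.2984%

By sibling attribution (R2), Oren Cruz is treated as also owning Chloe Cruz's interest in Vantage Shipping BV, giving 63% + 27% = 90%.
By sibling attribution (R2), Oren Cruz is treated as owning Chloe Cruz's 3% interest in Quarry Energy Co.
Chain via Granite Trust → Wildmere Pharma AG (R3): 64% × 57% × 18% = 6.5664% of Quarry Energy Co.
Chain via Vantage Shipping BV → Brightpath Ventures LLC (R3): 90% × 22% × 34% = 6.732% of Quarry Energy Co.
Direct interest in Quarry Energy Co: 3%.
Aggregating (R1): 6.5664% + 6.732% + 3% = 16.2984%.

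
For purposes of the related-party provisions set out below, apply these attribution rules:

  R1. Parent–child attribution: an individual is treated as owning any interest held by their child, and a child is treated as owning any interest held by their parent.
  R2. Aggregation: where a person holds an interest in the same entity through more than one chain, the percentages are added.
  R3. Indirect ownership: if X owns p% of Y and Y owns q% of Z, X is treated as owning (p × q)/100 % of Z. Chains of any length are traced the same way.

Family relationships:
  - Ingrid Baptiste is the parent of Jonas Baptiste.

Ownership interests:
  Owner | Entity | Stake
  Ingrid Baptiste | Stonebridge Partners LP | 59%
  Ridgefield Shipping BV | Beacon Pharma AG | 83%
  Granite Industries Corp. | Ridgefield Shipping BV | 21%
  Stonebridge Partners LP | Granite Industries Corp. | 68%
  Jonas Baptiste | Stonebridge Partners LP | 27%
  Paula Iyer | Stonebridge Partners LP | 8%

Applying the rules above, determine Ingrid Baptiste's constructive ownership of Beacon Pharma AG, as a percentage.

By parent–child attribution (R1), Ingrid Baptiste is treated as also owning Jonas Baptiste's interest in Stonebridge Partners LP, giving 59% + 27% = 86%.
Chain via Stonebridge Partners LP → Granite Industries Corp. → Ridgefield Shipping BV (R3): 86% × 68% × 21% × 83% = 10.193064% of Beacon Pharma AG.

10.193064%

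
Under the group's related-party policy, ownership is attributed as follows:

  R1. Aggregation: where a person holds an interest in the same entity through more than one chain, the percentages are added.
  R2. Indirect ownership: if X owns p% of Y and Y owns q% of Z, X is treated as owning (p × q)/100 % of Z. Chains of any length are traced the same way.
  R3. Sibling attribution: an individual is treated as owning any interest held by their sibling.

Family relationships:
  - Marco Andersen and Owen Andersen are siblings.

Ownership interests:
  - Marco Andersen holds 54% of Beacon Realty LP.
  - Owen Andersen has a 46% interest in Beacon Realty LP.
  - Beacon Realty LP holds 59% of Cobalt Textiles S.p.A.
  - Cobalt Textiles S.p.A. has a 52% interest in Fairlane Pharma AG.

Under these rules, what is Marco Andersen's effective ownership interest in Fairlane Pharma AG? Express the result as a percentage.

By sibling attribution (R3), Marco Andersen is treated as also owning Owen Andersen's interest in Beacon Realty LP, giving 54% + 46% = 100%.
Chain via Beacon Realty LP → Cobalt Textiles S.p.A. (R2): 100% × 59% × 52% = 30.68% of Fairlane Pharma AG.

30.68%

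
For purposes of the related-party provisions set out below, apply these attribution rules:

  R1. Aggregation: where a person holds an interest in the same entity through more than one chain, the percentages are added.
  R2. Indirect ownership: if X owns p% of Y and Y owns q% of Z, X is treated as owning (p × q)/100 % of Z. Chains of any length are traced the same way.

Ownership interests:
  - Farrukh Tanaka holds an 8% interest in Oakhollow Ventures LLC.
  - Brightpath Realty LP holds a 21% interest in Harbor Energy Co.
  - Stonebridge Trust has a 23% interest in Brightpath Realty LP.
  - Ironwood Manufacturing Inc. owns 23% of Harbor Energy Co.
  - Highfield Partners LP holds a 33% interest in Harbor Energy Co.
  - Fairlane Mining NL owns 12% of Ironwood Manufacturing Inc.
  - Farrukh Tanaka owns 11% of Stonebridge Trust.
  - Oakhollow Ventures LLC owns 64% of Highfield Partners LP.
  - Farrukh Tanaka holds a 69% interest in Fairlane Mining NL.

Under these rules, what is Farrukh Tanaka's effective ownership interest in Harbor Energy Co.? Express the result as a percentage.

Chain via Oakhollow Ventures LLC → Highfield Partners LP (R2): 8% × 64% × 33% = 1.6896% of Harbor Energy Co.
Chain via Fairlane Mining NL → Ironwood Manufacturing Inc. (R2): 69% × 12% × 23% = 1.9044% of Harbor Energy Co.
Chain via Stonebridge Trust → Brightpath Realty LP (R2): 11% × 23% × 21% = 0.5313% of Harbor Energy Co.
Aggregating (R1): 1.6896% + 1.9044% + 0.5313% = 4.1253%.

4.1253%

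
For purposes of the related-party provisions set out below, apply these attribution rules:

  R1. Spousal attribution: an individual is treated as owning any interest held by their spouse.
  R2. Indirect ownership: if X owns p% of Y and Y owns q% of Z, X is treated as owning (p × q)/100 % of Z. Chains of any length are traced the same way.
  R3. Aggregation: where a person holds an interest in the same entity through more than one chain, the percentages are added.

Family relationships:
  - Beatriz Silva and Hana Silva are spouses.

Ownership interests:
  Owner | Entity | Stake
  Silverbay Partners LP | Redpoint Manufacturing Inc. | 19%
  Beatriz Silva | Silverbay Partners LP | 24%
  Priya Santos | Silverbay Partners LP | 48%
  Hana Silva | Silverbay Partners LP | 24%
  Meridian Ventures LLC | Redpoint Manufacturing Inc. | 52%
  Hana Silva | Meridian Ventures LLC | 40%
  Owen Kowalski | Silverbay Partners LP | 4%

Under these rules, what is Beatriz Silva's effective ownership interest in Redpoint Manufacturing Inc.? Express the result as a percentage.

By spousal attribution (R1), Beatriz Silva is treated as also owning Hana Silva's interest in Silverbay Partners LP, giving 24% + 24% = 48%.
By spousal attribution (R1), Beatriz Silva is treated as owning Hana Silva's 40% interest in Meridian Ventures LLC.
Chain via Silverbay Partners LP (R2): 48% × 19% = 9.12% of Redpoint Manufacturing Inc.
Chain via Meridian Ventures LLC (R2): 40% × 52% = 20.8% of Redpoint Manufacturing Inc.
Aggregating (R3): 9.12% + 20.8% = 29.92%.

29.92%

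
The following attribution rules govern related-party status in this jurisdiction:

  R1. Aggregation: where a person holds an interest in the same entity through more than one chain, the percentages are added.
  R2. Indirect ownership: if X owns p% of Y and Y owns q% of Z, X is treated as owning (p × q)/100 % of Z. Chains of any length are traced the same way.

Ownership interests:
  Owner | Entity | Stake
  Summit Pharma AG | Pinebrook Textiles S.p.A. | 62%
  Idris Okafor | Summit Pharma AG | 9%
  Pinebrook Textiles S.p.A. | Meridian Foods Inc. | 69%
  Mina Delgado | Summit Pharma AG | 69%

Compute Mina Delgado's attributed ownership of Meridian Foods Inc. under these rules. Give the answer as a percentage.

Chain via Summit Pharma AG → Pinebrook Textiles S.p.A. (R2): 69% × 62% × 69% = 29.5182% of Meridian Foods Inc.

29.5182%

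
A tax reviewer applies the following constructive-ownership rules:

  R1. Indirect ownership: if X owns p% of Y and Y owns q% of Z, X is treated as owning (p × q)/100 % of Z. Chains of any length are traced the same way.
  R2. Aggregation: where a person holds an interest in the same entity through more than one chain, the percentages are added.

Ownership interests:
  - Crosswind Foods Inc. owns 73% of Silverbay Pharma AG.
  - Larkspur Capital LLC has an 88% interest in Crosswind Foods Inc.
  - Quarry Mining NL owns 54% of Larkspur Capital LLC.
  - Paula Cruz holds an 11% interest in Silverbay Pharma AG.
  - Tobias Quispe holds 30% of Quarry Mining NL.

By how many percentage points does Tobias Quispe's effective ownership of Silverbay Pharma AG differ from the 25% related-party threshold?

14.59312

Chain via Quarry Mining NL → Larkspur Capital LLC → Crosswind Foods Inc. (R1): 30% × 54% × 88% × 73% = 10.40688% of Silverbay Pharma AG.
10.40688% falls short of the 25% threshold by 14.59312 percentage points.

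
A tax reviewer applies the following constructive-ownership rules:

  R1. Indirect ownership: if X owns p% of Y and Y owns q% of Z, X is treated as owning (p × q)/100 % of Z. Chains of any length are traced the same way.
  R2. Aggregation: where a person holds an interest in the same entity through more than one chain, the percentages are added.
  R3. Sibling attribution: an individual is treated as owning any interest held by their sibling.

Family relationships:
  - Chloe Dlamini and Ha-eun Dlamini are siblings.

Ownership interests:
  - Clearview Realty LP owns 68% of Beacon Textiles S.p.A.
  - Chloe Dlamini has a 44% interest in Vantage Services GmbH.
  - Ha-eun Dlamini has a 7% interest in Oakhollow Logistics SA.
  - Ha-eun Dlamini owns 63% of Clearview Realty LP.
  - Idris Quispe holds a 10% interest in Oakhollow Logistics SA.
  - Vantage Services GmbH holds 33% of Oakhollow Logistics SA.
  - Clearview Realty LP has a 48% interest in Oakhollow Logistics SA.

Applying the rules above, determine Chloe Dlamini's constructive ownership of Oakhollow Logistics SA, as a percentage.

51.76%

By sibling attribution (R3), Chloe Dlamini is treated as owning Ha-eun Dlamini's 63% interest in Clearview Realty LP.
By sibling attribution (R3), Chloe Dlamini is treated as owning Ha-eun Dlamini's 7% interest in Oakhollow Logistics SA.
Chain via Vantage Services GmbH (R1): 44% × 33% = 14.52% of Oakhollow Logistics SA.
Chain via Clearview Realty LP (R1): 63% × 48% = 30.24% of Oakhollow Logistics SA.
Direct interest in Oakhollow Logistics SA: 7%.
Aggregating (R2): 14.52% + 30.24% + 7% = 51.76%.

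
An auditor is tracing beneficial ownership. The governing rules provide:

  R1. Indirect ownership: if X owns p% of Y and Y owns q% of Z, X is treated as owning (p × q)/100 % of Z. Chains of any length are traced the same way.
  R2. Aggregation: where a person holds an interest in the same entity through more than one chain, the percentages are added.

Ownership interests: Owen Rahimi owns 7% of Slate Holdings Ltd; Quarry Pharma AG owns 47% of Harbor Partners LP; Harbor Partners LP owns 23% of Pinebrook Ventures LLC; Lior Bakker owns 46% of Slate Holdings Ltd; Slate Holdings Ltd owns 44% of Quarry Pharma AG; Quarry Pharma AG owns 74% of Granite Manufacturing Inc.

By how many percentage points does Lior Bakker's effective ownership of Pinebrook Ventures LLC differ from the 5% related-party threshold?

2.812056

Chain via Slate Holdings Ltd → Quarry Pharma AG → Harbor Partners LP (R1): 46% × 44% × 47% × 23% = 2.187944% of Pinebrook Ventures LLC.
2.187944% falls short of the 5% threshold by 2.812056 percentage points.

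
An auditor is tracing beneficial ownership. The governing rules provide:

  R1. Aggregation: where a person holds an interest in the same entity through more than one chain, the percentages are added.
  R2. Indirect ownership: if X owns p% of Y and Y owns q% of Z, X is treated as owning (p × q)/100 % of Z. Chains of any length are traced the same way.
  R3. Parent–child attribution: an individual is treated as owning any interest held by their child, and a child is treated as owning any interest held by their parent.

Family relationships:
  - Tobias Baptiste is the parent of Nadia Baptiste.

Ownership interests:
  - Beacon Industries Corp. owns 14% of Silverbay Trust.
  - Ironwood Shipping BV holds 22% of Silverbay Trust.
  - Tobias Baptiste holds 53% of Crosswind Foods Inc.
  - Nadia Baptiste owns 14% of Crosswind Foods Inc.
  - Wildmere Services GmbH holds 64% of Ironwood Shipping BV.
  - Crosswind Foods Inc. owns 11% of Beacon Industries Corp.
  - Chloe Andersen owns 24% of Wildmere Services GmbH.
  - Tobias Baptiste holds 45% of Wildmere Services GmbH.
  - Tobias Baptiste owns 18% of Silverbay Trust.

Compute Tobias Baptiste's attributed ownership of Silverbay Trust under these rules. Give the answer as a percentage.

25.3678%

By parent–child attribution (R3), Tobias Baptiste is treated as also owning Nadia Baptiste's interest in Crosswind Foods Inc, giving 53% + 14% = 67%.
Chain via Crosswind Foods Inc. → Beacon Industries Corp. (R2): 67% × 11% × 14% = 1.0318% of Silverbay Trust.
Chain via Wildmere Services GmbH → Ironwood Shipping BV (R2): 45% × 64% × 22% = 6.336% of Silverbay Trust.
Direct interest in Silverbay Trust: 18%.
Aggregating (R1): 1.0318% + 6.336% + 18% = 25.3678%.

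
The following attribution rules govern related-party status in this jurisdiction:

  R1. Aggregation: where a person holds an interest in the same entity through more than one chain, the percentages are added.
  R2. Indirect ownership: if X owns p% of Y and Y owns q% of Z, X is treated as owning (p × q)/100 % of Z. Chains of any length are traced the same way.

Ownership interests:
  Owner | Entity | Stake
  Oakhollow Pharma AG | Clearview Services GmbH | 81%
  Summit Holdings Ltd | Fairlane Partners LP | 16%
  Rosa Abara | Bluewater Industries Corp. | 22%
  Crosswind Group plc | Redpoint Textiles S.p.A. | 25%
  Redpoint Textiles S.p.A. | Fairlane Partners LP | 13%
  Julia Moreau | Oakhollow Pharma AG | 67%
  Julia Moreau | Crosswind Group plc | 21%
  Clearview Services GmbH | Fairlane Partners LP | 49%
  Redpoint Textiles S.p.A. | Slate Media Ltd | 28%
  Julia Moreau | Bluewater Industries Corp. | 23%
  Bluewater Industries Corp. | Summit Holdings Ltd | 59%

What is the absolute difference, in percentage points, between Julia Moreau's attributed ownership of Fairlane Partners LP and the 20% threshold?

9.446

Chain via Bluewater Industries Corp. → Summit Holdings Ltd (R2): 23% × 59% × 16% = 2.1712% of Fairlane Partners LP.
Chain via Oakhollow Pharma AG → Clearview Services GmbH (R2): 67% × 81% × 49% = 26.5923% of Fairlane Partners LP.
Chain via Crosswind Group plc → Redpoint Textiles S.p.A. (R2): 21% × 25% × 13% = 0.6825% of Fairlane Partners LP.
Aggregating (R1): 2.1712% + 26.5923% + 0.6825% = 29.446%.
29.446% exceeds the 20% threshold by 9.446 percentage points.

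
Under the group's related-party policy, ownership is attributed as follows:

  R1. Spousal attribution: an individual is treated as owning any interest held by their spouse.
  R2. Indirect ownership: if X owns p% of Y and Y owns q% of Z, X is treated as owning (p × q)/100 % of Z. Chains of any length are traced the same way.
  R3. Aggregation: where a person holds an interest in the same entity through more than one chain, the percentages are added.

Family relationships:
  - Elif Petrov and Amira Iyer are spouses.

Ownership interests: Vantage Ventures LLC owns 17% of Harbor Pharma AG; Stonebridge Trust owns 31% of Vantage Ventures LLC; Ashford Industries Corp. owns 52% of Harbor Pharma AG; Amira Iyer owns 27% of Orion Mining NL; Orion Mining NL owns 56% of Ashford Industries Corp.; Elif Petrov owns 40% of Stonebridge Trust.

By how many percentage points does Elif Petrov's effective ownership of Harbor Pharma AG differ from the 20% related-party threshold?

By spousal attribution (R1), Elif Petrov is treated as owning Amira Iyer's 27% interest in Orion Mining NL.
Chain via Stonebridge Trust → Vantage Ventures LLC (R2): 40% × 31% × 17% = 2.108% of Harbor Pharma AG.
Chain via Orion Mining NL → Ashford Industries Corp. (R2): 27% × 56% × 52% = 7.8624% of Harbor Pharma AG.
Aggregating (R3): 2.108% + 7.8624% = 9.9704%.
9.9704% falls short of the 20% threshold by 10.0296 percentage points.

10.0296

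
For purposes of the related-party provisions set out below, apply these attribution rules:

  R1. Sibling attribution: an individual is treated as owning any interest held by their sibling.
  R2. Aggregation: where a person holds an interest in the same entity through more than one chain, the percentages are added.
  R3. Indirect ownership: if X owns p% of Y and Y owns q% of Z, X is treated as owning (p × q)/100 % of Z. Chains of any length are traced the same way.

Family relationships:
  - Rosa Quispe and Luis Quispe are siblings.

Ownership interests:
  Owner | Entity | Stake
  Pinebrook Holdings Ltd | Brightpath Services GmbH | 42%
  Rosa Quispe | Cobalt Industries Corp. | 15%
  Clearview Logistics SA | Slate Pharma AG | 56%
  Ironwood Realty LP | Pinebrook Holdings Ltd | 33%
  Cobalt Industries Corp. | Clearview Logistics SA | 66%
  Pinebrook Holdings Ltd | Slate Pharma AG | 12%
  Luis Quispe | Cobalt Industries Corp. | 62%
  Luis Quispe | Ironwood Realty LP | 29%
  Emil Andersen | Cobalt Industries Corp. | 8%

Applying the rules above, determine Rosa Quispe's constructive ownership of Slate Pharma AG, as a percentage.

29.6076%

By sibling attribution (R1), Rosa Quispe is treated as also owning Luis Quispe's interest in Cobalt Industries Corp, giving 15% + 62% = 77%.
By sibling attribution (R1), Rosa Quispe is treated as owning Luis Quispe's 29% interest in Ironwood Realty LP.
Chain via Cobalt Industries Corp. → Clearview Logistics SA (R3): 77% × 66% × 56% = 28.4592% of Slate Pharma AG.
Chain via Ironwood Realty LP → Pinebrook Holdings Ltd (R3): 29% × 33% × 12% = 1.1484% of Slate Pharma AG.
Aggregating (R2): 28.4592% + 1.1484% = 29.6076%.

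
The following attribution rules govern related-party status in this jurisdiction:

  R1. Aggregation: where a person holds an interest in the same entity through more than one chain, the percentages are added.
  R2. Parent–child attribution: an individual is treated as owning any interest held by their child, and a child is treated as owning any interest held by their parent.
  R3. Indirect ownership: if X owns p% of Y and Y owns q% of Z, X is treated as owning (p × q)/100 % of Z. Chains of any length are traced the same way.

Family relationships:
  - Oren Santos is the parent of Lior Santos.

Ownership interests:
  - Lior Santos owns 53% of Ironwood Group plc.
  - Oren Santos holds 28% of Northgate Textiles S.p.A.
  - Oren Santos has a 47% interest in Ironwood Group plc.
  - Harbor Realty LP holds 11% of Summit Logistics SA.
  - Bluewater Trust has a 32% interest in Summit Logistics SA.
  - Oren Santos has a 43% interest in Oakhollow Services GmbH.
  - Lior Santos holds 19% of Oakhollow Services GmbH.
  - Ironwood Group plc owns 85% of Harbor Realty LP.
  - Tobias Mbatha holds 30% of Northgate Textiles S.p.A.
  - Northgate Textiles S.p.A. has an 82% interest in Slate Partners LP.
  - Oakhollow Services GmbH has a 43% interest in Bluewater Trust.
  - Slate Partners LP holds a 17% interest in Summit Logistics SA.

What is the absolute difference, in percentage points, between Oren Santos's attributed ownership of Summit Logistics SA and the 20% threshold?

By parent–child attribution (R2), Oren Santos is treated as also owning Lior Santos's interest in Ironwood Group plc, giving 47% + 53% = 100%.
By parent–child attribution (R2), Oren Santos is treated as also owning Lior Santos's interest in Oakhollow Services GmbH, giving 43% + 19% = 62%.
Chain via Northgate Textiles S.p.A. → Slate Partners LP (R3): 28% × 82% × 17% = 3.9032% of Summit Logistics SA.
Chain via Ironwood Group plc → Harbor Realty LP (R3): 100% × 85% × 11% = 9.35% of Summit Logistics SA.
Chain via Oakhollow Services GmbH → Bluewater Trust (R3): 62% × 43% × 32% = 8.5312% of Summit Logistics SA.
Aggregating (R1): 3.9032% + 9.35% + 8.5312% = 21.7844%.
21.7844% exceeds the 20% threshold by 1.7844 percentage points.

1.7844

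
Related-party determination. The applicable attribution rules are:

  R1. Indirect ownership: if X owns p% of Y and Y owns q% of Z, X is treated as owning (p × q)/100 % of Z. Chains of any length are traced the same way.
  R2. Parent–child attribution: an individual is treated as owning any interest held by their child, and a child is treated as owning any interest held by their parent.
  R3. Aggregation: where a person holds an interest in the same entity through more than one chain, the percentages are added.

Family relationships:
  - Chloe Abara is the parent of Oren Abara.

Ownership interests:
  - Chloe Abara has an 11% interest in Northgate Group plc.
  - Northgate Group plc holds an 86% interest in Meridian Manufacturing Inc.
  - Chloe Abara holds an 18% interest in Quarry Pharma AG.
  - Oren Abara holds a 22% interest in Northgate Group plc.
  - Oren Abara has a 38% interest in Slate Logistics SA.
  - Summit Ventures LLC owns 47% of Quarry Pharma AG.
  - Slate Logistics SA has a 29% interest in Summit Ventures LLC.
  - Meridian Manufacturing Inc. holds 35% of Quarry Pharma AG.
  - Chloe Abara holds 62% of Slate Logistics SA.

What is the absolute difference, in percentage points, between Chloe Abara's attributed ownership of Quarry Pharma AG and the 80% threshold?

38.437

By parent–child attribution (R2), Chloe Abara is treated as also owning Oren Abara's interest in Northgate Group plc, giving 11% + 22% = 33%.
By parent–child attribution (R2), Chloe Abara is treated as also owning Oren Abara's interest in Slate Logistics SA, giving 62% + 38% = 100%.
Chain via Northgate Group plc → Meridian Manufacturing Inc. (R1): 33% × 86% × 35% = 9.933% of Quarry Pharma AG.
Chain via Slate Logistics SA → Summit Ventures LLC (R1): 100% × 29% × 47% = 13.63% of Quarry Pharma AG.
Direct interest in Quarry Pharma AG: 18%.
Aggregating (R3): 9.933% + 13.63% + 18% = 41.563%.
41.563% falls short of the 80% threshold by 38.437 percentage points.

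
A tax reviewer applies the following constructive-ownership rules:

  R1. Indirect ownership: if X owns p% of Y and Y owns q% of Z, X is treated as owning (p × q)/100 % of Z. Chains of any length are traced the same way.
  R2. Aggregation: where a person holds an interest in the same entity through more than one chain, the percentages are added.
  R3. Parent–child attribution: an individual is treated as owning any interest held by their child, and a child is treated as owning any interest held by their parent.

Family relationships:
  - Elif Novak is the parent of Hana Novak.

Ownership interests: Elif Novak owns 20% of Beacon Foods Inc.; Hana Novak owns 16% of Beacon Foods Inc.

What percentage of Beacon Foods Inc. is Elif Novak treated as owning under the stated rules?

By parent–child attribution (R3), Elif Novak is treated as also owning Hana Novak's interest in Beacon Foods Inc, giving 20% + 16% = 36%.
Direct interest in Beacon Foods Inc: 36%.

36%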